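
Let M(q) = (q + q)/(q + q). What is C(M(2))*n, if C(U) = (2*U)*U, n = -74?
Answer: -148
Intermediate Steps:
M(q) = 1 (M(q) = (2*q)/((2*q)) = (2*q)*(1/(2*q)) = 1)
C(U) = 2*U²
C(M(2))*n = (2*1²)*(-74) = (2*1)*(-74) = 2*(-74) = -148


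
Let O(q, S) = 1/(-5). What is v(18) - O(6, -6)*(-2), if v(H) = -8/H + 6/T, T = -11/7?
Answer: -2308/495 ≈ -4.6626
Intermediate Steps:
T = -11/7 (T = -11*1/7 = -11/7 ≈ -1.5714)
O(q, S) = -1/5
v(H) = -42/11 - 8/H (v(H) = -8/H + 6/(-11/7) = -8/H + 6*(-7/11) = -8/H - 42/11 = -42/11 - 8/H)
v(18) - O(6, -6)*(-2) = (-42/11 - 8/18) - (-1)*(-2)/5 = (-42/11 - 8*1/18) - 1*2/5 = (-42/11 - 4/9) - 2/5 = -422/99 - 2/5 = -2308/495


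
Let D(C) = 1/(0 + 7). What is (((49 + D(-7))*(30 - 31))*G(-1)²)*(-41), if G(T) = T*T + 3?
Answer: 225664/7 ≈ 32238.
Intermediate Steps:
D(C) = ⅐ (D(C) = 1/7 = ⅐)
G(T) = 3 + T² (G(T) = T² + 3 = 3 + T²)
(((49 + D(-7))*(30 - 31))*G(-1)²)*(-41) = (((49 + ⅐)*(30 - 31))*(3 + (-1)²)²)*(-41) = (((344/7)*(-1))*(3 + 1)²)*(-41) = -344/7*4²*(-41) = -344/7*16*(-41) = -5504/7*(-41) = 225664/7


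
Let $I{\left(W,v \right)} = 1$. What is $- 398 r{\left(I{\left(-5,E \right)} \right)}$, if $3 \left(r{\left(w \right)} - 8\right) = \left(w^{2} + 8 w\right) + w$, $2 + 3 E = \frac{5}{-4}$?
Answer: $- \frac{13532}{3} \approx -4510.7$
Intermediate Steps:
$E = - \frac{13}{12}$ ($E = - \frac{2}{3} + \frac{5 \frac{1}{-4}}{3} = - \frac{2}{3} + \frac{5 \left(- \frac{1}{4}\right)}{3} = - \frac{2}{3} + \frac{1}{3} \left(- \frac{5}{4}\right) = - \frac{2}{3} - \frac{5}{12} = - \frac{13}{12} \approx -1.0833$)
$r{\left(w \right)} = 8 + 3 w + \frac{w^{2}}{3}$ ($r{\left(w \right)} = 8 + \frac{\left(w^{2} + 8 w\right) + w}{3} = 8 + \frac{w^{2} + 9 w}{3} = 8 + \left(3 w + \frac{w^{2}}{3}\right) = 8 + 3 w + \frac{w^{2}}{3}$)
$- 398 r{\left(I{\left(-5,E \right)} \right)} = - 398 \left(8 + 3 \cdot 1 + \frac{1^{2}}{3}\right) = - 398 \left(8 + 3 + \frac{1}{3} \cdot 1\right) = - 398 \left(8 + 3 + \frac{1}{3}\right) = \left(-398\right) \frac{34}{3} = - \frac{13532}{3}$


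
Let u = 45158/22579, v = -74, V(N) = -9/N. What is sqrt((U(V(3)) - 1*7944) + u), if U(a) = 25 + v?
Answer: I*sqrt(7991) ≈ 89.392*I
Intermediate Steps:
U(a) = -49 (U(a) = 25 - 74 = -49)
u = 2 (u = 45158*(1/22579) = 2)
sqrt((U(V(3)) - 1*7944) + u) = sqrt((-49 - 1*7944) + 2) = sqrt((-49 - 7944) + 2) = sqrt(-7993 + 2) = sqrt(-7991) = I*sqrt(7991)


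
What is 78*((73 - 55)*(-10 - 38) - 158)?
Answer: -79716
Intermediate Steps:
78*((73 - 55)*(-10 - 38) - 158) = 78*(18*(-48) - 158) = 78*(-864 - 158) = 78*(-1022) = -79716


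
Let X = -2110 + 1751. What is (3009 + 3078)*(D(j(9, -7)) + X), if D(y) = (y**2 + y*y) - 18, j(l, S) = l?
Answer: -1308705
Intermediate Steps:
D(y) = -18 + 2*y**2 (D(y) = (y**2 + y**2) - 18 = 2*y**2 - 18 = -18 + 2*y**2)
X = -359
(3009 + 3078)*(D(j(9, -7)) + X) = (3009 + 3078)*((-18 + 2*9**2) - 359) = 6087*((-18 + 2*81) - 359) = 6087*((-18 + 162) - 359) = 6087*(144 - 359) = 6087*(-215) = -1308705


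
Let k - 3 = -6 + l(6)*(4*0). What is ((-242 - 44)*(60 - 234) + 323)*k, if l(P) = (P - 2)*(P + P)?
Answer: -150261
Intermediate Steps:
l(P) = 2*P*(-2 + P) (l(P) = (-2 + P)*(2*P) = 2*P*(-2 + P))
k = -3 (k = 3 + (-6 + (2*6*(-2 + 6))*(4*0)) = 3 + (-6 + (2*6*4)*0) = 3 + (-6 + 48*0) = 3 + (-6 + 0) = 3 - 6 = -3)
((-242 - 44)*(60 - 234) + 323)*k = ((-242 - 44)*(60 - 234) + 323)*(-3) = (-286*(-174) + 323)*(-3) = (49764 + 323)*(-3) = 50087*(-3) = -150261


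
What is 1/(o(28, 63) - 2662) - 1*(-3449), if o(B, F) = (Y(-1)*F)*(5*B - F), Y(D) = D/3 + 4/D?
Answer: 81682666/23683 ≈ 3449.0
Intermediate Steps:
Y(D) = 4/D + D/3 (Y(D) = D*(⅓) + 4/D = D/3 + 4/D = 4/D + D/3)
o(B, F) = -13*F*(-F + 5*B)/3 (o(B, F) = ((4/(-1) + (⅓)*(-1))*F)*(5*B - F) = ((4*(-1) - ⅓)*F)*(-F + 5*B) = ((-4 - ⅓)*F)*(-F + 5*B) = (-13*F/3)*(-F + 5*B) = -13*F*(-F + 5*B)/3)
1/(o(28, 63) - 2662) - 1*(-3449) = 1/((13/3)*63*(63 - 5*28) - 2662) - 1*(-3449) = 1/((13/3)*63*(63 - 140) - 2662) + 3449 = 1/((13/3)*63*(-77) - 2662) + 3449 = 1/(-21021 - 2662) + 3449 = 1/(-23683) + 3449 = -1/23683 + 3449 = 81682666/23683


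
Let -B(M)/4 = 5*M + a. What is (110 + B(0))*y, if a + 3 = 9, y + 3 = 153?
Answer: 12900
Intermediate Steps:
y = 150 (y = -3 + 153 = 150)
a = 6 (a = -3 + 9 = 6)
B(M) = -24 - 20*M (B(M) = -4*(5*M + 6) = -4*(6 + 5*M) = -24 - 20*M)
(110 + B(0))*y = (110 + (-24 - 20*0))*150 = (110 + (-24 + 0))*150 = (110 - 24)*150 = 86*150 = 12900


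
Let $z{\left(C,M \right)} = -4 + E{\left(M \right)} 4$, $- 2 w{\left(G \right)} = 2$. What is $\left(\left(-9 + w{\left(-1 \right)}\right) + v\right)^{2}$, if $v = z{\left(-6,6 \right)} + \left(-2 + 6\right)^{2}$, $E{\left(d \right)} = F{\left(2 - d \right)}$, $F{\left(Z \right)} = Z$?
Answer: $196$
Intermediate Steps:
$E{\left(d \right)} = 2 - d$
$w{\left(G \right)} = -1$ ($w{\left(G \right)} = \left(- \frac{1}{2}\right) 2 = -1$)
$z{\left(C,M \right)} = 4 - 4 M$ ($z{\left(C,M \right)} = -4 + \left(2 - M\right) 4 = -4 - \left(-8 + 4 M\right) = 4 - 4 M$)
$v = -4$ ($v = \left(4 - 24\right) + \left(-2 + 6\right)^{2} = \left(4 - 24\right) + 4^{2} = -20 + 16 = -4$)
$\left(\left(-9 + w{\left(-1 \right)}\right) + v\right)^{2} = \left(\left(-9 - 1\right) - 4\right)^{2} = \left(-10 - 4\right)^{2} = \left(-14\right)^{2} = 196$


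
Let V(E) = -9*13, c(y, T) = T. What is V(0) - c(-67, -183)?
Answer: 66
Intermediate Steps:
V(E) = -117
V(0) - c(-67, -183) = -117 - 1*(-183) = -117 + 183 = 66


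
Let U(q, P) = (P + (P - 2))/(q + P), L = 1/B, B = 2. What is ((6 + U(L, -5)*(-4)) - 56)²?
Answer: 33124/9 ≈ 3680.4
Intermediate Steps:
L = ½ (L = 1/2 = ½ ≈ 0.50000)
U(q, P) = (-2 + 2*P)/(P + q) (U(q, P) = (P + (-2 + P))/(P + q) = (-2 + 2*P)/(P + q))
((6 + U(L, -5)*(-4)) - 56)² = ((6 + (2*(-1 - 5)/(-5 + ½))*(-4)) - 56)² = ((6 + (2*(-6)/(-9/2))*(-4)) - 56)² = ((6 + (2*(-2/9)*(-6))*(-4)) - 56)² = ((6 + (8/3)*(-4)) - 56)² = ((6 - 32/3) - 56)² = (-14/3 - 56)² = (-182/3)² = 33124/9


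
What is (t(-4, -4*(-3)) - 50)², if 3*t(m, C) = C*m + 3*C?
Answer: 2916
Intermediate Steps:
t(m, C) = C + C*m/3 (t(m, C) = (C*m + 3*C)/3 = (3*C + C*m)/3 = C + C*m/3)
(t(-4, -4*(-3)) - 50)² = ((-4*(-3))*(3 - 4)/3 - 50)² = ((⅓)*12*(-1) - 50)² = (-4 - 50)² = (-54)² = 2916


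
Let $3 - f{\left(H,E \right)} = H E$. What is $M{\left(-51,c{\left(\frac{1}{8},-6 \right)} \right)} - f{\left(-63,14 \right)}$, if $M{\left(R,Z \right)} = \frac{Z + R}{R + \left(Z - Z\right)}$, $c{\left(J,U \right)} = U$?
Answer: $- \frac{15026}{17} \approx -883.88$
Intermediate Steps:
$M{\left(R,Z \right)} = \frac{R + Z}{R}$ ($M{\left(R,Z \right)} = \frac{R + Z}{R + 0} = \frac{R + Z}{R}$)
$f{\left(H,E \right)} = 3 - E H$ ($f{\left(H,E \right)} = 3 - H E = 3 - E H$)
$M{\left(-51,c{\left(\frac{1}{8},-6 \right)} \right)} - f{\left(-63,14 \right)} = \frac{-51 - 6}{-51} - \left(3 - 14 \left(-63\right)\right) = \left(- \frac{1}{51}\right) \left(-57\right) - \left(3 + 882\right) = \frac{19}{17} - 885 = - \frac{15026}{17}$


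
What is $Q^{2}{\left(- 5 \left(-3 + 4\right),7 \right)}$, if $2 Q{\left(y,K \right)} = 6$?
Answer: $9$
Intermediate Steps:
$Q{\left(y,K \right)} = 3$ ($Q{\left(y,K \right)} = \frac{1}{2} \cdot 6 = 3$)
$Q^{2}{\left(- 5 \left(-3 + 4\right),7 \right)} = 3^{2} = 9$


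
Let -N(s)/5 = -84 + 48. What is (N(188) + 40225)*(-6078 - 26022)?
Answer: -1297000500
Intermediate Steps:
N(s) = 180 (N(s) = -5*(-84 + 48) = -5*(-36) = 180)
(N(188) + 40225)*(-6078 - 26022) = (180 + 40225)*(-6078 - 26022) = 40405*(-32100) = -1297000500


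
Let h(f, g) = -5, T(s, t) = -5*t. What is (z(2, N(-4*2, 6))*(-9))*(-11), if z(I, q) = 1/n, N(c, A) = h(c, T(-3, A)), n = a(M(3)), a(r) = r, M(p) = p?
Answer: 33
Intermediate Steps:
n = 3
N(c, A) = -5
z(I, q) = ⅓ (z(I, q) = 1/3 = ⅓)
(z(2, N(-4*2, 6))*(-9))*(-11) = ((⅓)*(-9))*(-11) = -3*(-11) = 33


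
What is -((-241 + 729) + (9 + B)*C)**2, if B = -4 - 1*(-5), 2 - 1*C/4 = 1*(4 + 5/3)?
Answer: -1048576/9 ≈ -1.1651e+5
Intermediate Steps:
C = -44/3 (C = 8 - 4*(4 + 5/3) = 8 - 4*17/3 = 8 - 68/3 = -44/3 ≈ -14.667)
B = 1 (B = -4 + 5 = 1)
-((-241 + 729) + (9 + B)*C)**2 = -((-241 + 729) + (9 + 1)*(-44/3))**2 = -(488 + 10*(-44/3))**2 = -(488 - 440/3)**2 = -(1024/3)**2 = -1*1048576/9 = -1048576/9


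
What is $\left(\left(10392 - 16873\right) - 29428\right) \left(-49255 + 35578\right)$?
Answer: $491127393$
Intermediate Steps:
$\left(\left(10392 - 16873\right) - 29428\right) \left(-49255 + 35578\right) = \left(-6481 - 29428\right) \left(-13677\right) = \left(-35909\right) \left(-13677\right) = 491127393$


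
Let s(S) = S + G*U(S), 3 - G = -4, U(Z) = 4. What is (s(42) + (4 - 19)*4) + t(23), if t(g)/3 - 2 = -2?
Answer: 10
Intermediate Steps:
t(g) = 0 (t(g) = 6 + 3*(-2) = 6 - 6 = 0)
G = 7 (G = 3 - 1*(-4) = 3 + 4 = 7)
s(S) = 28 + S (s(S) = S + 7*4 = S + 28 = 28 + S)
(s(42) + (4 - 19)*4) + t(23) = ((28 + 42) + (4 - 19)*4) + 0 = (70 - 15*4) + 0 = (70 - 60) + 0 = 10 + 0 = 10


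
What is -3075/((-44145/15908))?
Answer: 3261140/2943 ≈ 1108.1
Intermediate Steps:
-3075/((-44145/15908)) = -3075/((-44145*1/15908)) = -3075/(-44145/15908) = -3075*(-15908/44145) = 3261140/2943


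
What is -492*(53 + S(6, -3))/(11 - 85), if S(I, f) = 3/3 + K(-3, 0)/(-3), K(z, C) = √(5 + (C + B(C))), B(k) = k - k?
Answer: 13284/37 - 82*√5/37 ≈ 354.07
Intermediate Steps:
B(k) = 0
K(z, C) = √(5 + C) (K(z, C) = √(5 + (C + 0)) = √(5 + C))
S(I, f) = 1 - √5/3 (S(I, f) = 3/3 + √(5 + 0)/(-3) = 3*(⅓) + √5*(-⅓) = 1 - √5/3)
-492*(53 + S(6, -3))/(11 - 85) = -492*(53 + (1 - √5/3))/(11 - 85) = -492*(54 - √5/3)/(-74) = -492*(54 - √5/3)*(-1)/74 = -492*(-27/37 + √5/222) = 13284/37 - 82*√5/37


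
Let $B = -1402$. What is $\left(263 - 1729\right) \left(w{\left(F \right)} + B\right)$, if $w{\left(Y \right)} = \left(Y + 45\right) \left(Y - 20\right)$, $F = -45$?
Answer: $2055332$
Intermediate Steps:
$w{\left(Y \right)} = \left(-20 + Y\right) \left(45 + Y\right)$ ($w{\left(Y \right)} = \left(45 + Y\right) \left(-20 + Y\right) = \left(-20 + Y\right) \left(45 + Y\right)$)
$\left(263 - 1729\right) \left(w{\left(F \right)} + B\right) = \left(263 - 1729\right) \left(\left(-900 + \left(-45\right)^{2} + 25 \left(-45\right)\right) - 1402\right) = - 1466 \left(\left(-900 + 2025 - 1125\right) - 1402\right) = - 1466 \left(0 - 1402\right) = \left(-1466\right) \left(-1402\right) = 2055332$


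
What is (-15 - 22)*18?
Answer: -666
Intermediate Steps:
(-15 - 22)*18 = -37*18 = -666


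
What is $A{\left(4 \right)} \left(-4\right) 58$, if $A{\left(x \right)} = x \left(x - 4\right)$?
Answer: $0$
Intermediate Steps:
$A{\left(x \right)} = x \left(-4 + x\right)$
$A{\left(4 \right)} \left(-4\right) 58 = 4 \left(-4 + 4\right) \left(-4\right) 58 = 4 \cdot 0 \left(-4\right) 58 = 0 \left(-4\right) 58 = 0 \cdot 58 = 0$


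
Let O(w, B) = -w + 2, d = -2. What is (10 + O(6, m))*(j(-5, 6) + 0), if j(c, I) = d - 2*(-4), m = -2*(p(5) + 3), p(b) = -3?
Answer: 36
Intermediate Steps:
m = 0 (m = -2*(-3 + 3) = -2*0 = 0)
j(c, I) = 6 (j(c, I) = -2 - 2*(-4) = -2 + 8 = 6)
O(w, B) = 2 - w
(10 + O(6, m))*(j(-5, 6) + 0) = (10 + (2 - 1*6))*(6 + 0) = (10 + (2 - 6))*6 = (10 - 4)*6 = 6*6 = 36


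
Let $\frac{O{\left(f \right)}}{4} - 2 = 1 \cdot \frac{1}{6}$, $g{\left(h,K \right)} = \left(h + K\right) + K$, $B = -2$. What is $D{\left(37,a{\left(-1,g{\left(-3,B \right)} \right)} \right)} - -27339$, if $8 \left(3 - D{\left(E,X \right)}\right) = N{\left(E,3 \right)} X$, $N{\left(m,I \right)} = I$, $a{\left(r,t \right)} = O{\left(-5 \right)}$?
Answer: $\frac{109355}{4} \approx 27339.0$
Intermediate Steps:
$g{\left(h,K \right)} = h + 2 K$ ($g{\left(h,K \right)} = \left(K + h\right) + K = h + 2 K$)
$O{\left(f \right)} = \frac{26}{3}$ ($O{\left(f \right)} = 8 + 4 \cdot 1 \cdot \frac{1}{6} = 8 + 4 \cdot \frac{1}{6} = 8 + \frac{2}{3} = \frac{26}{3}$)
$a{\left(r,t \right)} = \frac{26}{3}$
$D{\left(E,X \right)} = 3 - \frac{3 X}{8}$
$D{\left(37,a{\left(-1,g{\left(-3,B \right)} \right)} \right)} - -27339 = \left(3 - \frac{13}{4}\right) - -27339 = \left(3 - \frac{13}{4}\right) + 27339 = - \frac{1}{4} + 27339 = \frac{109355}{4}$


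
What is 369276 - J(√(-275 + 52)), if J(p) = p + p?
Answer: 369276 - 2*I*√223 ≈ 3.6928e+5 - 29.866*I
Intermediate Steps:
J(p) = 2*p
369276 - J(√(-275 + 52)) = 369276 - 2*√(-275 + 52) = 369276 - 2*√(-223) = 369276 - 2*I*√223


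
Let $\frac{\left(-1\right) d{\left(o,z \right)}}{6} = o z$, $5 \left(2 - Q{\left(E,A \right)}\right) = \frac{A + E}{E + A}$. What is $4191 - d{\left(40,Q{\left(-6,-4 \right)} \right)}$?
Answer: $4623$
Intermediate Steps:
$Q{\left(E,A \right)} = \frac{9}{5}$ ($Q{\left(E,A \right)} = 2 - \frac{\left(A + E\right) \frac{1}{E + A}}{5} = 2 - \frac{\left(A + E\right) \frac{1}{A + E}}{5} = 2 - \frac{1}{5} = \frac{9}{5}$)
$d{\left(o,z \right)} = - 6 o z$
$4191 - d{\left(40,Q{\left(-6,-4 \right)} \right)} = 4191 - \left(-6\right) 40 \cdot \frac{9}{5} = 4191 - -432 = 4191 + 432 = 4623$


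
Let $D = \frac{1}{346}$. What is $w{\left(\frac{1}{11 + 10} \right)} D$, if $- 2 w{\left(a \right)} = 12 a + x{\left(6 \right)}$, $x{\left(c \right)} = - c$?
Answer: $\frac{19}{2422} \approx 0.0078448$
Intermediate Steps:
$D = \frac{1}{346} \approx 0.0028902$
$w{\left(a \right)} = 3 - 6 a$ ($w{\left(a \right)} = - \frac{12 a - 6}{2} = - \frac{-6 + 12 a}{2} = 3 - 6 a$)
$w{\left(\frac{1}{11 + 10} \right)} D = \left(3 - \frac{6}{11 + 10}\right) \frac{1}{346} = \left(3 - \frac{6}{21}\right) \frac{1}{346} = \left(3 - \frac{2}{7}\right) \frac{1}{346} = \frac{19}{7} \cdot \frac{1}{346} = \frac{19}{2422}$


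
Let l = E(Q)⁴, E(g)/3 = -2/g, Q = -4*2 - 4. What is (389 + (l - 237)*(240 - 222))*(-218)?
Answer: 3379763/4 ≈ 8.4494e+5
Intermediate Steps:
Q = -12 (Q = -8 - 4 = -12)
E(g) = -6/g (E(g) = 3*(-2/g) = -6/g)
l = 1/16 (l = (-6/(-12))⁴ = (-6*(-1/12))⁴ = (½)⁴ = 1/16 ≈ 0.062500)
(389 + (l - 237)*(240 - 222))*(-218) = (389 + (1/16 - 237)*(240 - 222))*(-218) = (389 - 3791/16*18)*(-218) = (389 - 34119/8)*(-218) = -31007/8*(-218) = 3379763/4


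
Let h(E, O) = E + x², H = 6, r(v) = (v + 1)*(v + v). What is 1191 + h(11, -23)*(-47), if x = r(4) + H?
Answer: -98778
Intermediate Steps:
r(v) = 2*v*(1 + v) (r(v) = (1 + v)*(2*v) = 2*v*(1 + v))
x = 46 (x = 2*4*(1 + 4) + 6 = 2*4*5 + 6 = 40 + 6 = 46)
h(E, O) = 2116 + E (h(E, O) = E + 46² = E + 2116 = 2116 + E)
1191 + h(11, -23)*(-47) = 1191 + (2116 + 11)*(-47) = 1191 + 2127*(-47) = 1191 - 99969 = -98778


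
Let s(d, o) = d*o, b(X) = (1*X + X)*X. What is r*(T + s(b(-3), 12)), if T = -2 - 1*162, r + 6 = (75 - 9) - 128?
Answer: -3536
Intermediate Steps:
r = -68 (r = -6 + ((75 - 9) - 128) = -6 + (66 - 128) = -6 - 62 = -68)
b(X) = 2*X² (b(X) = (X + X)*X = (2*X)*X = 2*X²)
T = -164 (T = -2 - 162 = -164)
r*(T + s(b(-3), 12)) = -68*(-164 + (2*(-3)²)*12) = -68*(-164 + (2*9)*12) = -68*(-164 + 18*12) = -68*(-164 + 216) = -68*52 = -3536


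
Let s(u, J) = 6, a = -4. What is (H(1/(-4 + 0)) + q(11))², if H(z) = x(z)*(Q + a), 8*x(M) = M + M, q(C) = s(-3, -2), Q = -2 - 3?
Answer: 11025/256 ≈ 43.066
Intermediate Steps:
Q = -5
q(C) = 6
x(M) = M/4 (x(M) = (M + M)/8 = (2*M)/8 = M/4)
H(z) = -9*z/4 (H(z) = (z/4)*(-5 - 4) = (z/4)*(-9) = -9*z/4)
(H(1/(-4 + 0)) + q(11))² = (-9/(4*(-4 + 0)) + 6)² = (-9/4/(-4) + 6)² = (-9/4*(-¼) + 6)² = (9/16 + 6)² = (105/16)² = 11025/256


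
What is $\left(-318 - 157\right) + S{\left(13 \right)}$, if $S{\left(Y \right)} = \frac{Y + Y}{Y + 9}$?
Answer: $- \frac{5212}{11} \approx -473.82$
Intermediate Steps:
$S{\left(Y \right)} = \frac{2 Y}{9 + Y}$
$\left(-318 - 157\right) + S{\left(13 \right)} = \left(-318 - 157\right) + 2 \cdot 13 \frac{1}{9 + 13} = -475 + 2 \cdot 13 \cdot \frac{1}{22} = -475 + \frac{13}{11} = - \frac{5212}{11}$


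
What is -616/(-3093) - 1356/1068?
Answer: -294685/275277 ≈ -1.0705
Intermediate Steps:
-616/(-3093) - 1356/1068 = -616*(-1/3093) - 1356*1/1068 = 616/3093 - 113/89 = -294685/275277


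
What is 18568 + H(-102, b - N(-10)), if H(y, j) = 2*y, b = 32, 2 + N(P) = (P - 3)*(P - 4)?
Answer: 18364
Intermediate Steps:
N(P) = -2 + (-4 + P)*(-3 + P) (N(P) = -2 + (P - 3)*(P - 4) = -2 + (-3 + P)*(-4 + P) = -2 + (-4 + P)*(-3 + P))
18568 + H(-102, b - N(-10)) = 18568 + 2*(-102) = 18568 - 204 = 18364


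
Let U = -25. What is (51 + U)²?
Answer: 676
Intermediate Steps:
(51 + U)² = (51 - 25)² = 26² = 676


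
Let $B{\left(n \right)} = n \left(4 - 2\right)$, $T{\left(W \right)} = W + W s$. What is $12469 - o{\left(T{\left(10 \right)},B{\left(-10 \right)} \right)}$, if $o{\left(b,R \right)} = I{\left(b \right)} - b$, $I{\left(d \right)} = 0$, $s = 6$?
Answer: $12539$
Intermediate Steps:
$T{\left(W \right)} = 7 W$ ($T{\left(W \right)} = W + W 6 = W + 6 W = 7 W$)
$B{\left(n \right)} = 2 n$ ($B{\left(n \right)} = n 2 = 2 n$)
$o{\left(b,R \right)} = - b$ ($o{\left(b,R \right)} = 0 - b = - b$)
$12469 - o{\left(T{\left(10 \right)},B{\left(-10 \right)} \right)} = 12469 - - 7 \cdot 10 = 12469 - \left(-1\right) 70 = 12469 - -70 = 12469 + 70 = 12539$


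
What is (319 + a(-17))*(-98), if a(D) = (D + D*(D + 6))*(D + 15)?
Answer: 2058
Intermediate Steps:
a(D) = (15 + D)*(D + D*(6 + D)) (a(D) = (D + D*(6 + D))*(15 + D) = (15 + D)*(D + D*(6 + D)))
(319 + a(-17))*(-98) = (319 - 17*(105 + (-17)**2 + 22*(-17)))*(-98) = (319 - 17*(105 + 289 - 374))*(-98) = (319 - 17*20)*(-98) = (319 - 340)*(-98) = -21*(-98) = 2058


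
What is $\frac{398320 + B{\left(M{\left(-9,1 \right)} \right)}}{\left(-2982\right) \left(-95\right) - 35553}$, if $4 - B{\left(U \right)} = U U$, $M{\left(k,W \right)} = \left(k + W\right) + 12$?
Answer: $\frac{398308}{247737} \approx 1.6078$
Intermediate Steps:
$M{\left(k,W \right)} = 12 + W + k$ ($M{\left(k,W \right)} = \left(W + k\right) + 12 = 12 + W + k$)
$B{\left(U \right)} = 4 - U^{2}$ ($B{\left(U \right)} = 4 - U U = 4 - U^{2}$)
$\frac{398320 + B{\left(M{\left(-9,1 \right)} \right)}}{\left(-2982\right) \left(-95\right) - 35553} = \frac{398320 + \left(4 - \left(12 + 1 - 9\right)^{2}\right)}{\left(-2982\right) \left(-95\right) - 35553} = \frac{398320 + \left(4 - 4^{2}\right)}{283290 - 35553} = \frac{398320 + \left(4 - 16\right)}{247737} = \left(398320 + \left(4 - 16\right)\right) \frac{1}{247737} = \left(398320 - 12\right) \frac{1}{247737} = 398308 \cdot \frac{1}{247737} = \frac{398308}{247737}$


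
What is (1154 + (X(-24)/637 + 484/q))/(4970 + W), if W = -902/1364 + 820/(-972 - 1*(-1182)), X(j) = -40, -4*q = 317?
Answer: 43111108644/186789027061 ≈ 0.23080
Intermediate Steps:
q = -317/4 (q = -1/4*317 = -317/4 ≈ -79.250)
W = 4223/1302 (W = -902*1/1364 + 820/(-972 + 1182) = -41/62 + 820/210 = -41/62 + 820*(1/210) = -41/62 + 82/21 = 4223/1302 ≈ 3.2435)
(1154 + (X(-24)/637 + 484/q))/(4970 + W) = (1154 + (-40/637 + 484/(-317/4)))/(4970 + 4223/1302) = (1154 + (-40*1/637 + 484*(-4/317)))/(6475163/1302) = (1154 + (-40/637 - 1936/317))*(1302/6475163) = (1154 - 1245912/201929)*(1302/6475163) = (231780154/201929)*(1302/6475163) = 43111108644/186789027061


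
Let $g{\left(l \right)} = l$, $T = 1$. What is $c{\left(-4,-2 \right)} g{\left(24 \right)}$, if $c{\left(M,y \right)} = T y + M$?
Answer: $-144$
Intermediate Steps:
$c{\left(M,y \right)} = M + y$ ($c{\left(M,y \right)} = 1 y + M = y + M = M + y$)
$c{\left(-4,-2 \right)} g{\left(24 \right)} = \left(-4 - 2\right) 24 = \left(-6\right) 24 = -144$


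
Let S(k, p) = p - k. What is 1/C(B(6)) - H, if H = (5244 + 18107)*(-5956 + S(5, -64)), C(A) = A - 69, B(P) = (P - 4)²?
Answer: 9144835374/65 ≈ 1.4069e+8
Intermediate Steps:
B(P) = (-4 + P)²
C(A) = -69 + A
H = -140689775 (H = (5244 + 18107)*(-5956 + (-64 - 1*5)) = 23351*(-5956 + (-64 - 5)) = 23351*(-5956 - 69) = 23351*(-6025) = -140689775)
1/C(B(6)) - H = 1/(-69 + (-4 + 6)²) - 1*(-140689775) = 1/(-69 + 2²) + 140689775 = 1/(-69 + 4) + 140689775 = 1/(-65) + 140689775 = -1/65 + 140689775 = 9144835374/65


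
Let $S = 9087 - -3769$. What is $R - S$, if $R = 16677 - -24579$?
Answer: $28400$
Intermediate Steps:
$S = 12856$ ($S = 9087 + 3769 = 12856$)
$R = 41256$ ($R = 16677 + 24579 = 41256$)
$R - S = 41256 - 12856 = 28400$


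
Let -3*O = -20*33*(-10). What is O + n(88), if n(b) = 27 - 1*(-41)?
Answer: -2132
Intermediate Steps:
n(b) = 68 (n(b) = 27 + 41 = 68)
O = -2200 (O = -(-20*33)*(-10)/3 = -(-220)*(-10) = -1/3*6600 = -2200)
O + n(88) = -2200 + 68 = -2132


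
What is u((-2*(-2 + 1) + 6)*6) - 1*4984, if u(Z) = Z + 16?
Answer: -4920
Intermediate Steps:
u(Z) = 16 + Z
u((-2*(-2 + 1) + 6)*6) - 1*4984 = (16 + (-2*(-2 + 1) + 6)*6) - 1*4984 = (16 + (-2*(-1) + 6)*6) - 4984 = (16 + (2 + 6)*6) - 4984 = (16 + 8*6) - 4984 = (16 + 48) - 4984 = 64 - 4984 = -4920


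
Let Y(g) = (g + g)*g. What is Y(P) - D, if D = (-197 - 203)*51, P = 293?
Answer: 192098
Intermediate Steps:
Y(g) = 2*g² (Y(g) = (2*g)*g = 2*g²)
D = -20400 (D = -400*51 = -20400)
Y(P) - D = 2*293² - 1*(-20400) = 2*85849 + 20400 = 171698 + 20400 = 192098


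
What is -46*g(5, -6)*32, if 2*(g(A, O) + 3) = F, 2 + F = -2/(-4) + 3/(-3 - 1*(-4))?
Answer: 3312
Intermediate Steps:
F = 3/2 (F = -2 + (-2/(-4) + 3/(-3 - 1*(-4))) = -2 + (-2*(-¼) + 3/(-3 + 4)) = -2 + (½ + 3/1) = -2 + (½ + 3*1) = -2 + (½ + 3) = -2 + 7/2 = 3/2 ≈ 1.5000)
g(A, O) = -9/4 (g(A, O) = -3 + (½)*(3/2) = -3 + ¾ = -9/4)
-46*g(5, -6)*32 = -46*(-9/4)*32 = (207/2)*32 = 3312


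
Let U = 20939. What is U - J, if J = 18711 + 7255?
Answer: -5027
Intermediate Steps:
J = 25966
U - J = 20939 - 1*25966 = 20939 - 25966 = -5027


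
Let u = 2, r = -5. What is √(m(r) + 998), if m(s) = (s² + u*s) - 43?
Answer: √970 ≈ 31.145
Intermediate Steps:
m(s) = -43 + s² + 2*s (m(s) = (s² + 2*s) - 43 = -43 + s² + 2*s)
√(m(r) + 998) = √((-43 + (-5)² + 2*(-5)) + 998) = √((-43 + 25 - 10) + 998) = √(-28 + 998) = √970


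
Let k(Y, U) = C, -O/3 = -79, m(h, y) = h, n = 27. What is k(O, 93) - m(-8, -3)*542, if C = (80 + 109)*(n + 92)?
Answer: 26827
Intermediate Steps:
O = 237 (O = -3*(-79) = 237)
C = 22491 (C = (80 + 109)*(27 + 92) = 189*119 = 22491)
k(Y, U) = 22491
k(O, 93) - m(-8, -3)*542 = 22491 - (-8)*542 = 22491 - 1*(-4336) = 22491 + 4336 = 26827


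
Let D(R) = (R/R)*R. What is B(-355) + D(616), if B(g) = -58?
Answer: 558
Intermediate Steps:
D(R) = R (D(R) = 1*R = R)
B(-355) + D(616) = -58 + 616 = 558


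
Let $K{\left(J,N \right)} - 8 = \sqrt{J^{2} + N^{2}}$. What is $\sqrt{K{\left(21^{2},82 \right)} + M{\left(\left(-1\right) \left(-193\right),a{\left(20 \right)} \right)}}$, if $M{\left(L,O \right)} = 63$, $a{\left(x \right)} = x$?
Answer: $\sqrt{71 + \sqrt{201205}} \approx 22.794$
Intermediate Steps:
$K{\left(J,N \right)} = 8 + \sqrt{J^{2} + N^{2}}$
$\sqrt{K{\left(21^{2},82 \right)} + M{\left(\left(-1\right) \left(-193\right),a{\left(20 \right)} \right)}} = \sqrt{\left(8 + \sqrt{\left(21^{2}\right)^{2} + 82^{2}}\right) + 63} = \sqrt{\left(8 + \sqrt{441^{2} + 6724}\right) + 63} = \sqrt{\left(8 + \sqrt{194481 + 6724}\right) + 63} = \sqrt{\left(8 + \sqrt{201205}\right) + 63} = \sqrt{71 + \sqrt{201205}}$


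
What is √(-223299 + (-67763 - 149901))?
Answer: I*√440963 ≈ 664.05*I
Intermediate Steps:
√(-223299 + (-67763 - 149901)) = √(-223299 - 217664) = √(-440963) = I*√440963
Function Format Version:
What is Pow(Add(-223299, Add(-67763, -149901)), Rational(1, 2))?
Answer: Mul(I, Pow(440963, Rational(1, 2))) ≈ Mul(664.05, I)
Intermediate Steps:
Pow(Add(-223299, Add(-67763, -149901)), Rational(1, 2)) = Pow(Add(-223299, -217664), Rational(1, 2)) = Pow(-440963, Rational(1, 2)) = Mul(I, Pow(440963, Rational(1, 2)))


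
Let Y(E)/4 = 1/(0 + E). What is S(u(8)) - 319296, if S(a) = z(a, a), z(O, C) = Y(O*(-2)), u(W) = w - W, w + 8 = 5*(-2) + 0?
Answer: -4150847/13 ≈ -3.1930e+5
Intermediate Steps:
w = -18 (w = -8 + (5*(-2) + 0) = -8 + (-10 + 0) = -8 - 10 = -18)
Y(E) = 4/E (Y(E) = 4/(0 + E) = 4/E)
u(W) = -18 - W
z(O, C) = -2/O (z(O, C) = 4/((O*(-2))) = 4/((-2*O)) = 4*(-1/(2*O)) = -2/O)
S(a) = -2/a
S(u(8)) - 319296 = -2/(-18 - 1*8) - 319296 = -2/(-18 - 8) - 319296 = -2/(-26) - 319296 = -2*(-1/26) - 319296 = 1/13 - 319296 = -4150847/13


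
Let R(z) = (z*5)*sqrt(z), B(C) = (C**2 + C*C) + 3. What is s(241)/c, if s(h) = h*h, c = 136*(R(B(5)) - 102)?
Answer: 174243/14846084 + 15391465*sqrt(53)/504766856 ≈ 0.23372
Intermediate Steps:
B(C) = 3 + 2*C**2 (B(C) = (C**2 + C**2) + 3 = 2*C**2 + 3 = 3 + 2*C**2)
R(z) = 5*z**(3/2) (R(z) = (5*z)*sqrt(z) = 5*z**(3/2))
c = -13872 + 36040*sqrt(53) (c = 136*(5*(3 + 2*5**2)**(3/2) - 102) = 136*(5*(3 + 2*25)**(3/2) - 102) = 136*(5*(3 + 50)**(3/2) - 102) = 136*(5*53**(3/2) - 102) = 136*(5*(53*sqrt(53)) - 102) = 136*(265*sqrt(53) - 102) = 136*(-102 + 265*sqrt(53)) = -13872 + 36040*sqrt(53) ≈ 2.4850e+5)
s(h) = h**2
s(241)/c = 241**2/(-13872 + 36040*sqrt(53)) = 58081/(-13872 + 36040*sqrt(53))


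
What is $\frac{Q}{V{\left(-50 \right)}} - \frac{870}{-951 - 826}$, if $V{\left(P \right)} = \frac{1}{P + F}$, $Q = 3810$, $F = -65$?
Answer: $- \frac{778591680}{1777} \approx -4.3815 \cdot 10^{5}$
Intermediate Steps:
$V{\left(P \right)} = \frac{1}{-65 + P}$ ($V{\left(P \right)} = \frac{1}{P - 65} = \frac{1}{-65 + P}$)
$\frac{Q}{V{\left(-50 \right)}} - \frac{870}{-951 - 826} = \frac{3810}{\frac{1}{-65 - 50}} - \frac{870}{-951 - 826} = \frac{3810}{\frac{1}{-115}} - \frac{870}{-1777} = \frac{3810}{- \frac{1}{115}} - - \frac{870}{1777} = 3810 \left(-115\right) + \frac{870}{1777} = -438150 + \frac{870}{1777} = - \frac{778591680}{1777}$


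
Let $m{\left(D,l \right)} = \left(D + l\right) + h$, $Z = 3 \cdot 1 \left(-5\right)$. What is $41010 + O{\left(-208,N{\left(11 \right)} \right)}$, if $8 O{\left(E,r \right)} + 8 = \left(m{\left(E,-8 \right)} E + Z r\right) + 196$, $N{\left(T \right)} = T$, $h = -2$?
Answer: $\frac{373447}{8} \approx 46681.0$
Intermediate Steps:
$Z = -15$ ($Z = 3 \left(-5\right) = -15$)
$m{\left(D,l \right)} = -2 + D + l$ ($m{\left(D,l \right)} = \left(D + l\right) - 2 = -2 + D + l$)
$O{\left(E,r \right)} = \frac{47}{2} - \frac{15 r}{8} + \frac{E \left(-10 + E\right)}{8}$ ($O{\left(E,r \right)} = -1 + \frac{\left(\left(-2 + E - 8\right) E - 15 r\right) + 196}{8} = -1 + \frac{\left(\left(-10 + E\right) E - 15 r\right) + 196}{8} = -1 + \frac{\left(E \left(-10 + E\right) - 15 r\right) + 196}{8} = -1 + \frac{\left(- 15 r + E \left(-10 + E\right)\right) + 196}{8} = -1 + \frac{196 - 15 r + E \left(-10 + E\right)}{8} = -1 + \left(\frac{49}{2} - \frac{15 r}{8} + \frac{E \left(-10 + E\right)}{8}\right) = \frac{47}{2} - \frac{15 r}{8} + \frac{E \left(-10 + E\right)}{8}$)
$41010 + O{\left(-208,N{\left(11 \right)} \right)} = 41010 + \left(\frac{47}{2} - \frac{165}{8} + \frac{1}{8} \left(-208\right) \left(-10 - 208\right)\right) = 41010 + \left(\frac{47}{2} - \frac{165}{8} + \frac{1}{8} \left(-208\right) \left(-218\right)\right) = 41010 + \left(\frac{47}{2} - \frac{165}{8} + 5668\right) = 41010 + \frac{45367}{8} = \frac{373447}{8}$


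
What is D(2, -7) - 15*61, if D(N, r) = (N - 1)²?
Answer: -914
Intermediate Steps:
D(N, r) = (-1 + N)²
D(2, -7) - 15*61 = (-1 + 2)² - 15*61 = 1² - 915 = 1 - 915 = -914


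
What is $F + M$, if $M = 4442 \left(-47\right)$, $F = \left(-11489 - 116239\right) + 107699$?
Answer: $-228803$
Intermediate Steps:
$F = -20029$ ($F = -127728 + 107699 = -20029$)
$M = -208774$
$F + M = -20029 - 208774 = -228803$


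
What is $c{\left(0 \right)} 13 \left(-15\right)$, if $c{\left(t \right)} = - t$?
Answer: $0$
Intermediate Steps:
$c{\left(0 \right)} 13 \left(-15\right) = \left(-1\right) 0 \cdot 13 \left(-15\right) = 0 \cdot 13 \left(-15\right) = 0 \left(-15\right) = 0$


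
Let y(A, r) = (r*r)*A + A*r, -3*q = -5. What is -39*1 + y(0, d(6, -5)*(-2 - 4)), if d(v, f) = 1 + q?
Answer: -39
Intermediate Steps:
q = 5/3 (q = -⅓*(-5) = 5/3 ≈ 1.6667)
d(v, f) = 8/3 (d(v, f) = 1 + 5/3 = 8/3)
y(A, r) = A*r + A*r² (y(A, r) = r²*A + A*r = A*r² + A*r = A*r + A*r²)
-39*1 + y(0, d(6, -5)*(-2 - 4)) = -39*1 + 0*(8*(-2 - 4)/3)*(1 + 8*(-2 - 4)/3) = -39 + 0*((8/3)*(-6))*(1 + (8/3)*(-6)) = -39 + 0*(-16)*(1 - 16) = -39 + 0*(-16)*(-15) = -39 + 0 = -39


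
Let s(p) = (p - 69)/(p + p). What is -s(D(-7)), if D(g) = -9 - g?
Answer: -71/4 ≈ -17.750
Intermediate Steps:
s(p) = (-69 + p)/(2*p) (s(p) = (-69 + p)/((2*p)) = (-69 + p)*(1/(2*p)) = (-69 + p)/(2*p))
-s(D(-7)) = -(-69 + (-9 - 1*(-7)))/(2*(-9 - 1*(-7))) = -(-69 + (-9 + 7))/(2*(-9 + 7)) = -(-69 - 2)/(2*(-2)) = -(-1)*(-71)/(2*2) = -1*71/4 = -71/4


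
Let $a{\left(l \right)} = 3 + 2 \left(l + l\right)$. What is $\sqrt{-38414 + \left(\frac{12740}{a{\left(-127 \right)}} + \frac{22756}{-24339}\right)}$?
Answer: $\frac{i \sqrt{232291557518482686}}{2458239} \approx 196.06 i$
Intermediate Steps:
$a{\left(l \right)} = 3 + 4 l$ ($a{\left(l \right)} = 3 + 2 \cdot 2 l = 3 + 4 l$)
$\sqrt{-38414 + \left(\frac{12740}{a{\left(-127 \right)}} + \frac{22756}{-24339}\right)} = \sqrt{-38414 + \left(\frac{12740}{3 + 4 \left(-127\right)} + \frac{22756}{-24339}\right)} = \sqrt{-38414 + \left(\frac{12740}{3 - 508} + 22756 \left(- \frac{1}{24339}\right)\right)} = \sqrt{-38414 + \left(\frac{12740}{-505} - \frac{22756}{24339}\right)} = \sqrt{-38414 + \left(12740 \left(- \frac{1}{505}\right) - \frac{22756}{24339}\right)} = \sqrt{-38414 - \frac{64314128}{2458239}} = \sqrt{- \frac{94495107074}{2458239}} = \frac{i \sqrt{232291557518482686}}{2458239}$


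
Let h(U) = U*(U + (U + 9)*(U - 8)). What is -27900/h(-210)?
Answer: 155/50876 ≈ 0.0030466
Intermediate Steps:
h(U) = U*(U + (-8 + U)*(9 + U)) (h(U) = U*(U + (9 + U)*(-8 + U)) = U*(U + (-8 + U)*(9 + U)))
-27900/h(-210) = -27900*(-1/(210*(-72 + (-210)² + 2*(-210)))) = -27900*(-1/(210*(-72 + 44100 - 420))) = -27900/((-210*43608)) = -27900/(-9157680) = -27900*(-1/9157680) = 155/50876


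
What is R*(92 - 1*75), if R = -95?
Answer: -1615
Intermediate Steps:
R*(92 - 1*75) = -95*(92 - 1*75) = -95*(92 - 75) = -95*17 = -1615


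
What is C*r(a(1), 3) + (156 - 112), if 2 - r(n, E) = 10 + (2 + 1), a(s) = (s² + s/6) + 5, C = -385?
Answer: 4279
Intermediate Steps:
a(s) = 5 + s² + s/6 (a(s) = (s² + s/6) + 5 = 5 + s² + s/6)
r(n, E) = -11 (r(n, E) = 2 - (10 + (2 + 1)) = 2 - (10 + 3) = 2 - 1*13 = 2 - 13 = -11)
C*r(a(1), 3) + (156 - 112) = -385*(-11) + (156 - 112) = 4235 + 44 = 4279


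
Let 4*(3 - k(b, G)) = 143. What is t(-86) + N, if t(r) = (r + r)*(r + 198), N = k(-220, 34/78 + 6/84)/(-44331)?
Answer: -3415969405/177324 ≈ -19264.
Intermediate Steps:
k(b, G) = -131/4 (k(b, G) = 3 - ¼*143 = 3 - 143/4 = -131/4)
N = 131/177324 (N = -131/4/(-44331) = -131/4*(-1/44331) = 131/177324 ≈ 0.00073876)
t(r) = 2*r*(198 + r) (t(r) = (2*r)*(198 + r) = 2*r*(198 + r))
t(-86) + N = 2*(-86)*(198 - 86) + 131/177324 = 2*(-86)*112 + 131/177324 = -19264 + 131/177324 = -3415969405/177324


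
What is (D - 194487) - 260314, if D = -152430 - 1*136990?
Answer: -744221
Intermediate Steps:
D = -289420 (D = -152430 - 136990 = -289420)
(D - 194487) - 260314 = (-289420 - 194487) - 260314 = -483907 - 260314 = -744221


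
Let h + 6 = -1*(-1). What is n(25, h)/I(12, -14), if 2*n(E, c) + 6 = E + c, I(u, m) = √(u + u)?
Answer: 7*√6/12 ≈ 1.4289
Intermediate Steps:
I(u, m) = √2*√u (I(u, m) = √(2*u) = √2*√u)
h = -5 (h = -6 - 1*(-1) = -6 + 1 = -5)
n(E, c) = -3 + E/2 + c/2 (n(E, c) = -3 + (E + c)/2 = -3 + (E/2 + c/2) = -3 + E/2 + c/2)
n(25, h)/I(12, -14) = (-3 + (½)*25 + (½)*(-5))/((√2*√12)) = (-3 + 25/2 - 5/2)/((√2*(2*√3))) = 7/((2*√6)) = 7*(√6/12) = 7*√6/12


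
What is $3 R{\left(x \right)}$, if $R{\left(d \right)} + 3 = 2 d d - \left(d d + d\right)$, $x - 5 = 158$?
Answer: $79209$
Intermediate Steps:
$x = 163$ ($x = 5 + 158 = 163$)
$R{\left(d \right)} = -3 + d^{2} - d$ ($R{\left(d \right)} = -3 - \left(d + d d - 2 d d\right) = -3 + \left(2 d^{2} - \left(d^{2} + d\right)\right) = -3 + \left(2 d^{2} - \left(d + d^{2}\right)\right) = -3 + \left(d^{2} - d\right) = -3 + d^{2} - d$)
$3 R{\left(x \right)} = 3 \left(-3 + 163^{2} - 163\right) = 3 \left(-3 + 26569 - 163\right) = 3 \cdot 26403 = 79209$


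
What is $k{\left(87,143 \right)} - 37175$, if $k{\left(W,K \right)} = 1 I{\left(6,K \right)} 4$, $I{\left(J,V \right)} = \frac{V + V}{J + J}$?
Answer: $- \frac{111239}{3} \approx -37080.0$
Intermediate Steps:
$I{\left(J,V \right)} = \frac{V}{J}$ ($I{\left(J,V \right)} = \frac{2 V}{2 J} = 2 V \frac{1}{2 J} = \frac{V}{J}$)
$k{\left(W,K \right)} = \frac{2 K}{3}$ ($k{\left(W,K \right)} = 1 \frac{K}{6} \cdot 4 = \frac{K}{6} \cdot 4 = \frac{2 K}{3}$)
$k{\left(87,143 \right)} - 37175 = \frac{2}{3} \cdot 143 - 37175 = \frac{286}{3} - 37175 = - \frac{111239}{3}$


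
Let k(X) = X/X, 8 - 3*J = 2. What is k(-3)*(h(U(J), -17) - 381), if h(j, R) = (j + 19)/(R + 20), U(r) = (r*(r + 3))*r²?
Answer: -1084/3 ≈ -361.33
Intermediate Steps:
J = 2 (J = 8/3 - ⅓*2 = 8/3 - ⅔ = 2)
k(X) = 1
U(r) = r³*(3 + r) (U(r) = (r*(3 + r))*r² = r³*(3 + r))
h(j, R) = (19 + j)/(20 + R)
k(-3)*(h(U(J), -17) - 381) = 1*((19 + 2³*(3 + 2))/(20 - 17) - 381) = 1*((19 + 8*5)/3 - 381) = 1*((19 + 40)/3 - 381) = 1*((⅓)*59 - 381) = 1*(59/3 - 381) = 1*(-1084/3) = -1084/3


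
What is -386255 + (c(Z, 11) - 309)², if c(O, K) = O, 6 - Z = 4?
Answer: -292006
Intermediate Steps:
Z = 2 (Z = 6 - 1*4 = 6 - 4 = 2)
-386255 + (c(Z, 11) - 309)² = -386255 + (2 - 309)² = -386255 + (-307)² = -386255 + 94249 = -292006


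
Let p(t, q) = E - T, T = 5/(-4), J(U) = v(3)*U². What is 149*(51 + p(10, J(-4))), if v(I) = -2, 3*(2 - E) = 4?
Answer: 94615/12 ≈ 7884.6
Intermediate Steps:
E = ⅔ (E = 2 - ⅓*4 = 2 - 4/3 = ⅔ ≈ 0.66667)
J(U) = -2*U²
T = -5/4 (T = 5*(-¼) = -5/4 ≈ -1.2500)
p(t, q) = 23/12 (p(t, q) = ⅔ - 1*(-5/4) = ⅔ + 5/4 = 23/12)
149*(51 + p(10, J(-4))) = 149*(51 + 23/12) = 149*(635/12) = 94615/12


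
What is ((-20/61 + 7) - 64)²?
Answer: 12229009/3721 ≈ 3286.5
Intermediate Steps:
((-20/61 + 7) - 64)² = (407/61 - 64)² = (-3497/61)² = 12229009/3721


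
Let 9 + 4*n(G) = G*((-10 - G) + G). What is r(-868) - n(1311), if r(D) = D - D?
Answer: 13119/4 ≈ 3279.8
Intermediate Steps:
r(D) = 0
n(G) = -9/4 - 5*G/2 (n(G) = -9/4 + (G*((-10 - G) + G))/4 = -9/4 + (G*(-10))/4 = -9/4 + (-10*G)/4 = -9/4 - 5*G/2)
r(-868) - n(1311) = 0 - (-9/4 - 5/2*1311) = 0 - (-9/4 - 6555/2) = 0 - 1*(-13119/4) = 0 + 13119/4 = 13119/4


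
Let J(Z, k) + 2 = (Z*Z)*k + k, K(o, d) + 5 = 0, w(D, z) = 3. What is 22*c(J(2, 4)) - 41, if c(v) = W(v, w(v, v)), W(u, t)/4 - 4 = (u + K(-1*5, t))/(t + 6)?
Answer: 3943/9 ≈ 438.11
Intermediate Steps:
K(o, d) = -5 (K(o, d) = -5 + 0 = -5)
J(Z, k) = -2 + k + k*Z² (J(Z, k) = -2 + ((Z*Z)*k + k) = -2 + (Z²*k + k) = -2 + (k*Z² + k) = -2 + (k + k*Z²) = -2 + k + k*Z²)
W(u, t) = 16 + 4*(-5 + u)/(6 + t) (W(u, t) = 16 + 4*((u - 5)/(t + 6)) = 16 + 4*((-5 + u)/(6 + t)) = 16 + 4*(-5 + u)/(6 + t))
c(v) = 124/9 + 4*v/9 (c(v) = 4*(19 + v + 4*3)/(6 + 3) = 4*(19 + v + 12)/9 = 4*(⅑)*(31 + v) = 124/9 + 4*v/9)
22*c(J(2, 4)) - 41 = 22*(124/9 + 4*(-2 + 4 + 4*2²)/9) - 41 = 22*(124/9 + 4*(-2 + 4 + 4*4)/9) - 41 = 22*(124/9 + 4*(-2 + 4 + 16)/9) - 41 = 22*(124/9 + (4/9)*18) - 41 = 22*(124/9 + 8) - 41 = 22*(196/9) - 41 = 4312/9 - 41 = 3943/9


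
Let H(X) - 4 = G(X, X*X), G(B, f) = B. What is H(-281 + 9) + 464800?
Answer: 464532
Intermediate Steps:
H(X) = 4 + X
H(-281 + 9) + 464800 = (4 + (-281 + 9)) + 464800 = (4 - 272) + 464800 = -268 + 464800 = 464532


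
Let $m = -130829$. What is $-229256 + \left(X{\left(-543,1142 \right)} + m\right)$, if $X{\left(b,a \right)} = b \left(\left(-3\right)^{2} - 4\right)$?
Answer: $-362800$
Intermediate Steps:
$X{\left(b,a \right)} = 5 b$ ($X{\left(b,a \right)} = b \left(9 - 4\right) = b 5 = 5 b$)
$-229256 + \left(X{\left(-543,1142 \right)} + m\right) = -229256 + \left(5 \left(-543\right) - 130829\right) = -229256 - 133544 = -362800$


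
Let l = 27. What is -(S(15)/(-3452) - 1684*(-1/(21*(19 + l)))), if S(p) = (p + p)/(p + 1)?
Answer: -23245427/13338528 ≈ -1.7427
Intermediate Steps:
S(p) = 2*p/(1 + p) (S(p) = (2*p)/(1 + p) = 2*p/(1 + p))
-(S(15)/(-3452) - 1684*(-1/(21*(19 + l)))) = -((2*15/(1 + 15))/(-3452) - 1684*(-1/(21*(19 + 27)))) = -((2*15/16)*(-1/3452) - 1684/(46*(-21))) = -((2*15*(1/16))*(-1/3452) - 1684/(-966)) = -((15/8)*(-1/3452) - 1684*(-1/966)) = -(-15/27616 + 842/483) = -1*23245427/13338528 = -23245427/13338528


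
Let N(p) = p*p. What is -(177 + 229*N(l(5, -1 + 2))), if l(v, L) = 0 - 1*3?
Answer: -2238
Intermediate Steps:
l(v, L) = -3 (l(v, L) = 0 - 3 = -3)
N(p) = p²
-(177 + 229*N(l(5, -1 + 2))) = -(177 + 229*(-3)²) = -(177 + 229*9) = -(177 + 2061) = -1*2238 = -2238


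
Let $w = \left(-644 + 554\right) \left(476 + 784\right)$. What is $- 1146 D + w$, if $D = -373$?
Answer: $314058$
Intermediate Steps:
$w = -113400$ ($w = \left(-90\right) 1260 = -113400$)
$- 1146 D + w = \left(-1146\right) \left(-373\right) - 113400 = 427458 - 113400 = 314058$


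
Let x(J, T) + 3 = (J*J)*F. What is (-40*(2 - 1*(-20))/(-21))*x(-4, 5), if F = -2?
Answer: -4400/3 ≈ -1466.7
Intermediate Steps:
x(J, T) = -3 - 2*J² (x(J, T) = -3 + (J*J)*(-2) = -3 + J²*(-2) = -3 - 2*J²)
(-40*(2 - 1*(-20))/(-21))*x(-4, 5) = (-40*(2 - 1*(-20))/(-21))*(-3 - 2*(-4)²) = (-40*(2 + 20)*(-1)/21)*(-3 - 2*16) = (-880*(-1)/21)*(-3 - 32) = -40*(-22/21)*(-35) = (880/21)*(-35) = -4400/3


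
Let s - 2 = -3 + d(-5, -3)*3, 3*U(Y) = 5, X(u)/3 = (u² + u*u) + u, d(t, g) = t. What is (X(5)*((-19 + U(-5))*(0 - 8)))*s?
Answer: -366080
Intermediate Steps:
X(u) = 3*u + 6*u² (X(u) = 3*((u² + u*u) + u) = 3*((u² + u²) + u) = 3*(2*u² + u) = 3*(u + 2*u²) = 3*u + 6*u²)
U(Y) = 5/3 (U(Y) = (⅓)*5 = 5/3)
s = -16 (s = 2 + (-3 - 5*3) = 2 + (-3 - 15) = 2 - 18 = -16)
(X(5)*((-19 + U(-5))*(0 - 8)))*s = ((3*5*(1 + 2*5))*((-19 + 5/3)*(0 - 8)))*(-16) = ((3*5*(1 + 10))*(-52/3*(-8)))*(-16) = ((3*5*11)*(416/3))*(-16) = (165*(416/3))*(-16) = 22880*(-16) = -366080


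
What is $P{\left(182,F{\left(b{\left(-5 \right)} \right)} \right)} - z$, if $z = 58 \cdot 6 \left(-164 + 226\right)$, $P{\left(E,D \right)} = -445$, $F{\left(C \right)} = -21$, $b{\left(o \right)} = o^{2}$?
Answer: $-22021$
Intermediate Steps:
$z = 21576$ ($z = 348 \cdot 62 = 21576$)
$P{\left(182,F{\left(b{\left(-5 \right)} \right)} \right)} - z = -445 - 21576 = -22021$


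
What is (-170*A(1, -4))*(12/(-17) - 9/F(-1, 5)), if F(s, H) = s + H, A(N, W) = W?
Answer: -2010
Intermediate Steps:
F(s, H) = H + s
(-170*A(1, -4))*(12/(-17) - 9/F(-1, 5)) = (-170*(-4))*(12/(-17) - 9/(5 - 1)) = (-34*(-20))*(12*(-1/17) - 9/4) = 680*(-12/17 - 9*¼) = 680*(-12/17 - 9/4) = 680*(-201/68) = -2010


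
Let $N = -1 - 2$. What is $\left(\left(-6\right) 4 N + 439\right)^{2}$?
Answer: $261121$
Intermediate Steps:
$N = -3$ ($N = -1 - 2 = -3$)
$\left(\left(-6\right) 4 N + 439\right)^{2} = \left(\left(-6\right) 4 \left(-3\right) + 439\right)^{2} = \left(\left(-24\right) \left(-3\right) + 439\right)^{2} = \left(72 + 439\right)^{2} = 511^{2} = 261121$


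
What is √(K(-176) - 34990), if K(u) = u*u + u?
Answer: I*√4190 ≈ 64.73*I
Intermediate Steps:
K(u) = u + u² (K(u) = u² + u = u + u²)
√(K(-176) - 34990) = √(-176*(1 - 176) - 34990) = √(-176*(-175) - 34990) = √(30800 - 34990) = √(-4190) = I*√4190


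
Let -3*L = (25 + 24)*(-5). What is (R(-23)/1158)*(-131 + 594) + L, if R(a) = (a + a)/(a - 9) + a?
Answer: 1353385/18528 ≈ 73.045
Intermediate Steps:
L = 245/3 (L = -(25 + 24)*(-5)/3 = -49*(-5)/3 = -1/3*(-245) = 245/3 ≈ 81.667)
R(a) = a + 2*a/(-9 + a) (R(a) = (2*a)/(-9 + a) + a = 2*a/(-9 + a) + a = a + 2*a/(-9 + a))
(R(-23)/1158)*(-131 + 594) + L = (-23*(-7 - 23)/(-9 - 23)/1158)*(-131 + 594) + 245/3 = (-23*(-30)/(-32)*(1/1158))*463 + 245/3 = (-23*(-1/32)*(-30)*(1/1158))*463 + 245/3 = -345/16*1/1158*463 + 245/3 = -115/6176*463 + 245/3 = -53245/6176 + 245/3 = 1353385/18528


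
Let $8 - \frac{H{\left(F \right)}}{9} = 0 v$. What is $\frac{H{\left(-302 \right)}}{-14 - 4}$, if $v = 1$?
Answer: $-4$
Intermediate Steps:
$H{\left(F \right)} = 72$ ($H{\left(F \right)} = 72 - 9 \cdot 0 \cdot 1 = 72 - 0 = 72 + 0 = 72$)
$\frac{H{\left(-302 \right)}}{-14 - 4} = \frac{72}{-14 - 4} = \frac{72}{-18} = 72 \left(- \frac{1}{18}\right) = -4$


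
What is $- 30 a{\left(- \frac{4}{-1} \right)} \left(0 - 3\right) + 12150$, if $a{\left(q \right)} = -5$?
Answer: $11700$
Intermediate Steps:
$- 30 a{\left(- \frac{4}{-1} \right)} \left(0 - 3\right) + 12150 = \left(-30\right) \left(-5\right) \left(0 - 3\right) + 12150 = 150 \left(0 - 3\right) + 12150 = 150 \left(-3\right) + 12150 = -450 + 12150 = 11700$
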